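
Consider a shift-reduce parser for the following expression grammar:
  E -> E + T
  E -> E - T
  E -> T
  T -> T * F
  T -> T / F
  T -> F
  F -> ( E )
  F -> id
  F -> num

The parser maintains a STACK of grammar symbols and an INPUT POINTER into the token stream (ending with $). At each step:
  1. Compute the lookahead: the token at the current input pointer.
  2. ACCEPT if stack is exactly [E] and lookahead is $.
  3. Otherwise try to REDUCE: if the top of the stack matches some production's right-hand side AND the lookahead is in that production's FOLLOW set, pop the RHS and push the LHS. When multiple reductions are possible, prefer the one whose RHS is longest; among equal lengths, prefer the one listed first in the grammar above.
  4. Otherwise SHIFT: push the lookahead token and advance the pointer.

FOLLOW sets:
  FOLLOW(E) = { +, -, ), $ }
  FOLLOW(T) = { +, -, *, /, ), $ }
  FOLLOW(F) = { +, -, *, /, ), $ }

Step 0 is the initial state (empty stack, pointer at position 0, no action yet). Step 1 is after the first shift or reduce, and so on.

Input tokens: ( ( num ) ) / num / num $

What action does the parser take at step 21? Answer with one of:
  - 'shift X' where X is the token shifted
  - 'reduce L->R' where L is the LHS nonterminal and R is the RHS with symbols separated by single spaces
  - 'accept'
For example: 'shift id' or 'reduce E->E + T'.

Answer: reduce T->T / F

Derivation:
Step 1: shift (. Stack=[(] ptr=1 lookahead=( remaining=[( num ) ) / num / num $]
Step 2: shift (. Stack=[( (] ptr=2 lookahead=num remaining=[num ) ) / num / num $]
Step 3: shift num. Stack=[( ( num] ptr=3 lookahead=) remaining=[) ) / num / num $]
Step 4: reduce F->num. Stack=[( ( F] ptr=3 lookahead=) remaining=[) ) / num / num $]
Step 5: reduce T->F. Stack=[( ( T] ptr=3 lookahead=) remaining=[) ) / num / num $]
Step 6: reduce E->T. Stack=[( ( E] ptr=3 lookahead=) remaining=[) ) / num / num $]
Step 7: shift ). Stack=[( ( E )] ptr=4 lookahead=) remaining=[) / num / num $]
Step 8: reduce F->( E ). Stack=[( F] ptr=4 lookahead=) remaining=[) / num / num $]
Step 9: reduce T->F. Stack=[( T] ptr=4 lookahead=) remaining=[) / num / num $]
Step 10: reduce E->T. Stack=[( E] ptr=4 lookahead=) remaining=[) / num / num $]
Step 11: shift ). Stack=[( E )] ptr=5 lookahead=/ remaining=[/ num / num $]
Step 12: reduce F->( E ). Stack=[F] ptr=5 lookahead=/ remaining=[/ num / num $]
Step 13: reduce T->F. Stack=[T] ptr=5 lookahead=/ remaining=[/ num / num $]
Step 14: shift /. Stack=[T /] ptr=6 lookahead=num remaining=[num / num $]
Step 15: shift num. Stack=[T / num] ptr=7 lookahead=/ remaining=[/ num $]
Step 16: reduce F->num. Stack=[T / F] ptr=7 lookahead=/ remaining=[/ num $]
Step 17: reduce T->T / F. Stack=[T] ptr=7 lookahead=/ remaining=[/ num $]
Step 18: shift /. Stack=[T /] ptr=8 lookahead=num remaining=[num $]
Step 19: shift num. Stack=[T / num] ptr=9 lookahead=$ remaining=[$]
Step 20: reduce F->num. Stack=[T / F] ptr=9 lookahead=$ remaining=[$]
Step 21: reduce T->T / F. Stack=[T] ptr=9 lookahead=$ remaining=[$]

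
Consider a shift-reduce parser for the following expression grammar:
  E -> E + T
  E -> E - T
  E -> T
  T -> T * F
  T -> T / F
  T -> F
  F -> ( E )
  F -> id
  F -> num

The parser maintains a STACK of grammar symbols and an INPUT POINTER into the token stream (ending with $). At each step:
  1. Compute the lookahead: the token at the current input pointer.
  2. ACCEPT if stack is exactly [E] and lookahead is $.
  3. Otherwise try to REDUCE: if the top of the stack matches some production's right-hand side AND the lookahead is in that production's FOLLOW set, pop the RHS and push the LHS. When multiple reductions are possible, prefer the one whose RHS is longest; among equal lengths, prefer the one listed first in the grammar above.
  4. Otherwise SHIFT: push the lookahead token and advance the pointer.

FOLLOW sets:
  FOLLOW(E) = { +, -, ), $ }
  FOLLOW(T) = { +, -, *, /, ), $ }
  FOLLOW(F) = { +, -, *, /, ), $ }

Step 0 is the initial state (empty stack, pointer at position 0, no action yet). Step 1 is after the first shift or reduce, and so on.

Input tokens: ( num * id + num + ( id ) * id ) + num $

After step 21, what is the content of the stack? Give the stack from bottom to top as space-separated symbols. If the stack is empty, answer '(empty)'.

Step 1: shift (. Stack=[(] ptr=1 lookahead=num remaining=[num * id + num + ( id ) * id ) + num $]
Step 2: shift num. Stack=[( num] ptr=2 lookahead=* remaining=[* id + num + ( id ) * id ) + num $]
Step 3: reduce F->num. Stack=[( F] ptr=2 lookahead=* remaining=[* id + num + ( id ) * id ) + num $]
Step 4: reduce T->F. Stack=[( T] ptr=2 lookahead=* remaining=[* id + num + ( id ) * id ) + num $]
Step 5: shift *. Stack=[( T *] ptr=3 lookahead=id remaining=[id + num + ( id ) * id ) + num $]
Step 6: shift id. Stack=[( T * id] ptr=4 lookahead=+ remaining=[+ num + ( id ) * id ) + num $]
Step 7: reduce F->id. Stack=[( T * F] ptr=4 lookahead=+ remaining=[+ num + ( id ) * id ) + num $]
Step 8: reduce T->T * F. Stack=[( T] ptr=4 lookahead=+ remaining=[+ num + ( id ) * id ) + num $]
Step 9: reduce E->T. Stack=[( E] ptr=4 lookahead=+ remaining=[+ num + ( id ) * id ) + num $]
Step 10: shift +. Stack=[( E +] ptr=5 lookahead=num remaining=[num + ( id ) * id ) + num $]
Step 11: shift num. Stack=[( E + num] ptr=6 lookahead=+ remaining=[+ ( id ) * id ) + num $]
Step 12: reduce F->num. Stack=[( E + F] ptr=6 lookahead=+ remaining=[+ ( id ) * id ) + num $]
Step 13: reduce T->F. Stack=[( E + T] ptr=6 lookahead=+ remaining=[+ ( id ) * id ) + num $]
Step 14: reduce E->E + T. Stack=[( E] ptr=6 lookahead=+ remaining=[+ ( id ) * id ) + num $]
Step 15: shift +. Stack=[( E +] ptr=7 lookahead=( remaining=[( id ) * id ) + num $]
Step 16: shift (. Stack=[( E + (] ptr=8 lookahead=id remaining=[id ) * id ) + num $]
Step 17: shift id. Stack=[( E + ( id] ptr=9 lookahead=) remaining=[) * id ) + num $]
Step 18: reduce F->id. Stack=[( E + ( F] ptr=9 lookahead=) remaining=[) * id ) + num $]
Step 19: reduce T->F. Stack=[( E + ( T] ptr=9 lookahead=) remaining=[) * id ) + num $]
Step 20: reduce E->T. Stack=[( E + ( E] ptr=9 lookahead=) remaining=[) * id ) + num $]
Step 21: shift ). Stack=[( E + ( E )] ptr=10 lookahead=* remaining=[* id ) + num $]

Answer: ( E + ( E )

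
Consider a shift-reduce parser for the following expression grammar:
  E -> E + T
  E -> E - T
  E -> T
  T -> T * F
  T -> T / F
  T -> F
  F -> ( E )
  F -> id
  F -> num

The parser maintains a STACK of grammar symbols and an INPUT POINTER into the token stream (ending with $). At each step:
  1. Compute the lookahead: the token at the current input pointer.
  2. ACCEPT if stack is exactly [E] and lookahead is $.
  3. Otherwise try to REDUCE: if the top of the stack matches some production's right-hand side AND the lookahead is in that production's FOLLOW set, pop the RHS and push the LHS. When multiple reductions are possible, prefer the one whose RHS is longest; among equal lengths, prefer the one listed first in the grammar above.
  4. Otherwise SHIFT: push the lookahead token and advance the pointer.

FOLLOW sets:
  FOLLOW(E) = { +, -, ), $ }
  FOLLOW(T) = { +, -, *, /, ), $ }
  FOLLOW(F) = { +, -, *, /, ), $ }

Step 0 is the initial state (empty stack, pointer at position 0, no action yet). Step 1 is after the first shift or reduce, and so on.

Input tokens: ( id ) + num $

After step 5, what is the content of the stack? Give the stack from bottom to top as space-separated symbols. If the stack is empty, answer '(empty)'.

Answer: ( E

Derivation:
Step 1: shift (. Stack=[(] ptr=1 lookahead=id remaining=[id ) + num $]
Step 2: shift id. Stack=[( id] ptr=2 lookahead=) remaining=[) + num $]
Step 3: reduce F->id. Stack=[( F] ptr=2 lookahead=) remaining=[) + num $]
Step 4: reduce T->F. Stack=[( T] ptr=2 lookahead=) remaining=[) + num $]
Step 5: reduce E->T. Stack=[( E] ptr=2 lookahead=) remaining=[) + num $]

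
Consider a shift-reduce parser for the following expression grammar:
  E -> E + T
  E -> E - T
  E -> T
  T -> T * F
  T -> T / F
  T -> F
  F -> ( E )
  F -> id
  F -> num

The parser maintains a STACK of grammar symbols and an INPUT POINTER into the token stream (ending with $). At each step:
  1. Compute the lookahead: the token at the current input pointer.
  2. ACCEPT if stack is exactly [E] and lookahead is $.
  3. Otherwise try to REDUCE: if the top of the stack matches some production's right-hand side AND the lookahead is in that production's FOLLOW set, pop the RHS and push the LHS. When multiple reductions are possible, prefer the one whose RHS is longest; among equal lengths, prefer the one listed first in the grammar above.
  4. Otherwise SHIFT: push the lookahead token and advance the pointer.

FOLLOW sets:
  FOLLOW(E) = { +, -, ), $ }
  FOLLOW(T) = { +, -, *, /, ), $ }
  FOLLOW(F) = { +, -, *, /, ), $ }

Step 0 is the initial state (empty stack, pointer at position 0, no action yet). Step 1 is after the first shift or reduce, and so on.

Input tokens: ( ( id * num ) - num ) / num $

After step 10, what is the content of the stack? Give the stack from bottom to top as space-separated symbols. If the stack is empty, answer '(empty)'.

Answer: ( ( E

Derivation:
Step 1: shift (. Stack=[(] ptr=1 lookahead=( remaining=[( id * num ) - num ) / num $]
Step 2: shift (. Stack=[( (] ptr=2 lookahead=id remaining=[id * num ) - num ) / num $]
Step 3: shift id. Stack=[( ( id] ptr=3 lookahead=* remaining=[* num ) - num ) / num $]
Step 4: reduce F->id. Stack=[( ( F] ptr=3 lookahead=* remaining=[* num ) - num ) / num $]
Step 5: reduce T->F. Stack=[( ( T] ptr=3 lookahead=* remaining=[* num ) - num ) / num $]
Step 6: shift *. Stack=[( ( T *] ptr=4 lookahead=num remaining=[num ) - num ) / num $]
Step 7: shift num. Stack=[( ( T * num] ptr=5 lookahead=) remaining=[) - num ) / num $]
Step 8: reduce F->num. Stack=[( ( T * F] ptr=5 lookahead=) remaining=[) - num ) / num $]
Step 9: reduce T->T * F. Stack=[( ( T] ptr=5 lookahead=) remaining=[) - num ) / num $]
Step 10: reduce E->T. Stack=[( ( E] ptr=5 lookahead=) remaining=[) - num ) / num $]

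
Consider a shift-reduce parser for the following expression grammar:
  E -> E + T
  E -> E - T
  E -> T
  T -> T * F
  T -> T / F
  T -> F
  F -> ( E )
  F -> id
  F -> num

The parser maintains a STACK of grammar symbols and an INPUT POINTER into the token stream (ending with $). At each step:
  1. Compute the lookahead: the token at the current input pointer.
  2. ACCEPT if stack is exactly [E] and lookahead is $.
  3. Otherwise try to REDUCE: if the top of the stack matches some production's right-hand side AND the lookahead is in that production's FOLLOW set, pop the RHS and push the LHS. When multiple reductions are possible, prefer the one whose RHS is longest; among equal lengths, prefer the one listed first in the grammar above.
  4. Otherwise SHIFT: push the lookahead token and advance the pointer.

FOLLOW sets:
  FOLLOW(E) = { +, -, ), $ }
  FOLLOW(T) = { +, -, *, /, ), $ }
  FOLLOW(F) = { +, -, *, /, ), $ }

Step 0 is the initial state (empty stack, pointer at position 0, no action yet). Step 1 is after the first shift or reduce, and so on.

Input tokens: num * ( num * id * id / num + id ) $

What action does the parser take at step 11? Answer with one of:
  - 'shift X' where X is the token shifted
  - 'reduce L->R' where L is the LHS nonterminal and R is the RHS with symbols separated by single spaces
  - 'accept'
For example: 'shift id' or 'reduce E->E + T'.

Answer: reduce F->id

Derivation:
Step 1: shift num. Stack=[num] ptr=1 lookahead=* remaining=[* ( num * id * id / num + id ) $]
Step 2: reduce F->num. Stack=[F] ptr=1 lookahead=* remaining=[* ( num * id * id / num + id ) $]
Step 3: reduce T->F. Stack=[T] ptr=1 lookahead=* remaining=[* ( num * id * id / num + id ) $]
Step 4: shift *. Stack=[T *] ptr=2 lookahead=( remaining=[( num * id * id / num + id ) $]
Step 5: shift (. Stack=[T * (] ptr=3 lookahead=num remaining=[num * id * id / num + id ) $]
Step 6: shift num. Stack=[T * ( num] ptr=4 lookahead=* remaining=[* id * id / num + id ) $]
Step 7: reduce F->num. Stack=[T * ( F] ptr=4 lookahead=* remaining=[* id * id / num + id ) $]
Step 8: reduce T->F. Stack=[T * ( T] ptr=4 lookahead=* remaining=[* id * id / num + id ) $]
Step 9: shift *. Stack=[T * ( T *] ptr=5 lookahead=id remaining=[id * id / num + id ) $]
Step 10: shift id. Stack=[T * ( T * id] ptr=6 lookahead=* remaining=[* id / num + id ) $]
Step 11: reduce F->id. Stack=[T * ( T * F] ptr=6 lookahead=* remaining=[* id / num + id ) $]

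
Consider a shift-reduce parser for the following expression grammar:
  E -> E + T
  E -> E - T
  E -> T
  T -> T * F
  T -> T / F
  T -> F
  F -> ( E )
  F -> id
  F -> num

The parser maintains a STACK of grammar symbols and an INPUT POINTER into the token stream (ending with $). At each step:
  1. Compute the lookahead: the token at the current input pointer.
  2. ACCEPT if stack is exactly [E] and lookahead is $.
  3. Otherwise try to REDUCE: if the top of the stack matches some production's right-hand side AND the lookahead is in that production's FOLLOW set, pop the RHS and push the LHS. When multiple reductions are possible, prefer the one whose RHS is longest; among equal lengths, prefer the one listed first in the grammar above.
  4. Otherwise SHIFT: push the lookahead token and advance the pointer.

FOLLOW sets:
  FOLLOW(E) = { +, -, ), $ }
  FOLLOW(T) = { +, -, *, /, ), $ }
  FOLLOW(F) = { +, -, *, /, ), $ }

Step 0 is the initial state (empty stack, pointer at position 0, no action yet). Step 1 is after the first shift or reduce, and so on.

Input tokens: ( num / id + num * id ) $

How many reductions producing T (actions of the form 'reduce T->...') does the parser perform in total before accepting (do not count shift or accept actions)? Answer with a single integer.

Answer: 5

Derivation:
Step 1: shift (. Stack=[(] ptr=1 lookahead=num remaining=[num / id + num * id ) $]
Step 2: shift num. Stack=[( num] ptr=2 lookahead=/ remaining=[/ id + num * id ) $]
Step 3: reduce F->num. Stack=[( F] ptr=2 lookahead=/ remaining=[/ id + num * id ) $]
Step 4: reduce T->F. Stack=[( T] ptr=2 lookahead=/ remaining=[/ id + num * id ) $]
Step 5: shift /. Stack=[( T /] ptr=3 lookahead=id remaining=[id + num * id ) $]
Step 6: shift id. Stack=[( T / id] ptr=4 lookahead=+ remaining=[+ num * id ) $]
Step 7: reduce F->id. Stack=[( T / F] ptr=4 lookahead=+ remaining=[+ num * id ) $]
Step 8: reduce T->T / F. Stack=[( T] ptr=4 lookahead=+ remaining=[+ num * id ) $]
Step 9: reduce E->T. Stack=[( E] ptr=4 lookahead=+ remaining=[+ num * id ) $]
Step 10: shift +. Stack=[( E +] ptr=5 lookahead=num remaining=[num * id ) $]
Step 11: shift num. Stack=[( E + num] ptr=6 lookahead=* remaining=[* id ) $]
Step 12: reduce F->num. Stack=[( E + F] ptr=6 lookahead=* remaining=[* id ) $]
Step 13: reduce T->F. Stack=[( E + T] ptr=6 lookahead=* remaining=[* id ) $]
Step 14: shift *. Stack=[( E + T *] ptr=7 lookahead=id remaining=[id ) $]
Step 15: shift id. Stack=[( E + T * id] ptr=8 lookahead=) remaining=[) $]
Step 16: reduce F->id. Stack=[( E + T * F] ptr=8 lookahead=) remaining=[) $]
Step 17: reduce T->T * F. Stack=[( E + T] ptr=8 lookahead=) remaining=[) $]
Step 18: reduce E->E + T. Stack=[( E] ptr=8 lookahead=) remaining=[) $]
Step 19: shift ). Stack=[( E )] ptr=9 lookahead=$ remaining=[$]
Step 20: reduce F->( E ). Stack=[F] ptr=9 lookahead=$ remaining=[$]
Step 21: reduce T->F. Stack=[T] ptr=9 lookahead=$ remaining=[$]
Step 22: reduce E->T. Stack=[E] ptr=9 lookahead=$ remaining=[$]
Step 23: accept. Stack=[E] ptr=9 lookahead=$ remaining=[$]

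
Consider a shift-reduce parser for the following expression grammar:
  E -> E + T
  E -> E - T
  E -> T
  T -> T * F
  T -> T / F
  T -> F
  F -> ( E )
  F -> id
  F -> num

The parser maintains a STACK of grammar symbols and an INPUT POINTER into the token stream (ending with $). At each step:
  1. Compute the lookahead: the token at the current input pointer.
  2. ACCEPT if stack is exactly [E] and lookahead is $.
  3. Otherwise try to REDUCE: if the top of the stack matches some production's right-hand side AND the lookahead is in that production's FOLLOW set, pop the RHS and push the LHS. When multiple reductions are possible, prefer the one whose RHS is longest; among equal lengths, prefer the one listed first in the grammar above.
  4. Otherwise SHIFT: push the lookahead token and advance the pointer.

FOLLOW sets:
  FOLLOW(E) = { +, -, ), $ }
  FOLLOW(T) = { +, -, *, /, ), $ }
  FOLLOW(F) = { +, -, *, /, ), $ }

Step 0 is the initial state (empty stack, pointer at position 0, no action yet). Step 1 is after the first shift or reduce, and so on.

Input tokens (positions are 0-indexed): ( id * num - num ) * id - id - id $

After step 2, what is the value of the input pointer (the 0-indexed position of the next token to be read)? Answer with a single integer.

Answer: 2

Derivation:
Step 1: shift (. Stack=[(] ptr=1 lookahead=id remaining=[id * num - num ) * id - id - id $]
Step 2: shift id. Stack=[( id] ptr=2 lookahead=* remaining=[* num - num ) * id - id - id $]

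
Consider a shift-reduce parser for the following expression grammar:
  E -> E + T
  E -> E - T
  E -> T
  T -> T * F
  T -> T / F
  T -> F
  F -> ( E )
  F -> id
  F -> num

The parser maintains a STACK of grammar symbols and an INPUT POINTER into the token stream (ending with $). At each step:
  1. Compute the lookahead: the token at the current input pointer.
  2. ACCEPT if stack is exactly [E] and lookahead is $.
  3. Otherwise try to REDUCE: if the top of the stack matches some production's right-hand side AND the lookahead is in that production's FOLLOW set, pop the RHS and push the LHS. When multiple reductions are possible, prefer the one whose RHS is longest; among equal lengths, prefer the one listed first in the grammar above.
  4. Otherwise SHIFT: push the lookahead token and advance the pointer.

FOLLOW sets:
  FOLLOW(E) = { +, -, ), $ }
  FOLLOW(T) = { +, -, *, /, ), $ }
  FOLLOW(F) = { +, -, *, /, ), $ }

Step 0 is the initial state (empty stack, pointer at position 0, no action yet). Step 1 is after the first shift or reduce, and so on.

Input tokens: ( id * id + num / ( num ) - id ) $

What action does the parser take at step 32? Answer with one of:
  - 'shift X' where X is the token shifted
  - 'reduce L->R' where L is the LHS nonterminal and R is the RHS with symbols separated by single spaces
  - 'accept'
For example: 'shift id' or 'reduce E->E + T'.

Answer: reduce E->T

Derivation:
Step 1: shift (. Stack=[(] ptr=1 lookahead=id remaining=[id * id + num / ( num ) - id ) $]
Step 2: shift id. Stack=[( id] ptr=2 lookahead=* remaining=[* id + num / ( num ) - id ) $]
Step 3: reduce F->id. Stack=[( F] ptr=2 lookahead=* remaining=[* id + num / ( num ) - id ) $]
Step 4: reduce T->F. Stack=[( T] ptr=2 lookahead=* remaining=[* id + num / ( num ) - id ) $]
Step 5: shift *. Stack=[( T *] ptr=3 lookahead=id remaining=[id + num / ( num ) - id ) $]
Step 6: shift id. Stack=[( T * id] ptr=4 lookahead=+ remaining=[+ num / ( num ) - id ) $]
Step 7: reduce F->id. Stack=[( T * F] ptr=4 lookahead=+ remaining=[+ num / ( num ) - id ) $]
Step 8: reduce T->T * F. Stack=[( T] ptr=4 lookahead=+ remaining=[+ num / ( num ) - id ) $]
Step 9: reduce E->T. Stack=[( E] ptr=4 lookahead=+ remaining=[+ num / ( num ) - id ) $]
Step 10: shift +. Stack=[( E +] ptr=5 lookahead=num remaining=[num / ( num ) - id ) $]
Step 11: shift num. Stack=[( E + num] ptr=6 lookahead=/ remaining=[/ ( num ) - id ) $]
Step 12: reduce F->num. Stack=[( E + F] ptr=6 lookahead=/ remaining=[/ ( num ) - id ) $]
Step 13: reduce T->F. Stack=[( E + T] ptr=6 lookahead=/ remaining=[/ ( num ) - id ) $]
Step 14: shift /. Stack=[( E + T /] ptr=7 lookahead=( remaining=[( num ) - id ) $]
Step 15: shift (. Stack=[( E + T / (] ptr=8 lookahead=num remaining=[num ) - id ) $]
Step 16: shift num. Stack=[( E + T / ( num] ptr=9 lookahead=) remaining=[) - id ) $]
Step 17: reduce F->num. Stack=[( E + T / ( F] ptr=9 lookahead=) remaining=[) - id ) $]
Step 18: reduce T->F. Stack=[( E + T / ( T] ptr=9 lookahead=) remaining=[) - id ) $]
Step 19: reduce E->T. Stack=[( E + T / ( E] ptr=9 lookahead=) remaining=[) - id ) $]
Step 20: shift ). Stack=[( E + T / ( E )] ptr=10 lookahead=- remaining=[- id ) $]
Step 21: reduce F->( E ). Stack=[( E + T / F] ptr=10 lookahead=- remaining=[- id ) $]
Step 22: reduce T->T / F. Stack=[( E + T] ptr=10 lookahead=- remaining=[- id ) $]
Step 23: reduce E->E + T. Stack=[( E] ptr=10 lookahead=- remaining=[- id ) $]
Step 24: shift -. Stack=[( E -] ptr=11 lookahead=id remaining=[id ) $]
Step 25: shift id. Stack=[( E - id] ptr=12 lookahead=) remaining=[) $]
Step 26: reduce F->id. Stack=[( E - F] ptr=12 lookahead=) remaining=[) $]
Step 27: reduce T->F. Stack=[( E - T] ptr=12 lookahead=) remaining=[) $]
Step 28: reduce E->E - T. Stack=[( E] ptr=12 lookahead=) remaining=[) $]
Step 29: shift ). Stack=[( E )] ptr=13 lookahead=$ remaining=[$]
Step 30: reduce F->( E ). Stack=[F] ptr=13 lookahead=$ remaining=[$]
Step 31: reduce T->F. Stack=[T] ptr=13 lookahead=$ remaining=[$]
Step 32: reduce E->T. Stack=[E] ptr=13 lookahead=$ remaining=[$]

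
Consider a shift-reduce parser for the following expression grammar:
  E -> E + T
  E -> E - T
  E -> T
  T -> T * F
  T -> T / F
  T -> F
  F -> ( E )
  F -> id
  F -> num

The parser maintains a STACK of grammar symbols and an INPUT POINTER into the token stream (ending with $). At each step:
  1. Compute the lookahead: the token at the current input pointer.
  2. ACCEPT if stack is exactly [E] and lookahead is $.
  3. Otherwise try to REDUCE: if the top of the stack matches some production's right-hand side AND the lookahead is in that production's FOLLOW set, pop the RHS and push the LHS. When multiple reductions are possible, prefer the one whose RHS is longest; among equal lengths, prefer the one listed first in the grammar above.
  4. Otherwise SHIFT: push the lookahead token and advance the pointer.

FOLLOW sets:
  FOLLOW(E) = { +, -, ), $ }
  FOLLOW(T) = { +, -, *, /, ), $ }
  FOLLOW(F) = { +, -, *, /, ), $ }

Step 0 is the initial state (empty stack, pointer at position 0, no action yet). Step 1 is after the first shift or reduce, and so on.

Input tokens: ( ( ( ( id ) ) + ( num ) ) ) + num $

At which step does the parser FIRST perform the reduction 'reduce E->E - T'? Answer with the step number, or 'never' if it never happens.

Step 1: shift (. Stack=[(] ptr=1 lookahead=( remaining=[( ( ( id ) ) + ( num ) ) ) + num $]
Step 2: shift (. Stack=[( (] ptr=2 lookahead=( remaining=[( ( id ) ) + ( num ) ) ) + num $]
Step 3: shift (. Stack=[( ( (] ptr=3 lookahead=( remaining=[( id ) ) + ( num ) ) ) + num $]
Step 4: shift (. Stack=[( ( ( (] ptr=4 lookahead=id remaining=[id ) ) + ( num ) ) ) + num $]
Step 5: shift id. Stack=[( ( ( ( id] ptr=5 lookahead=) remaining=[) ) + ( num ) ) ) + num $]
Step 6: reduce F->id. Stack=[( ( ( ( F] ptr=5 lookahead=) remaining=[) ) + ( num ) ) ) + num $]
Step 7: reduce T->F. Stack=[( ( ( ( T] ptr=5 lookahead=) remaining=[) ) + ( num ) ) ) + num $]
Step 8: reduce E->T. Stack=[( ( ( ( E] ptr=5 lookahead=) remaining=[) ) + ( num ) ) ) + num $]
Step 9: shift ). Stack=[( ( ( ( E )] ptr=6 lookahead=) remaining=[) + ( num ) ) ) + num $]
Step 10: reduce F->( E ). Stack=[( ( ( F] ptr=6 lookahead=) remaining=[) + ( num ) ) ) + num $]
Step 11: reduce T->F. Stack=[( ( ( T] ptr=6 lookahead=) remaining=[) + ( num ) ) ) + num $]
Step 12: reduce E->T. Stack=[( ( ( E] ptr=6 lookahead=) remaining=[) + ( num ) ) ) + num $]
Step 13: shift ). Stack=[( ( ( E )] ptr=7 lookahead=+ remaining=[+ ( num ) ) ) + num $]
Step 14: reduce F->( E ). Stack=[( ( F] ptr=7 lookahead=+ remaining=[+ ( num ) ) ) + num $]
Step 15: reduce T->F. Stack=[( ( T] ptr=7 lookahead=+ remaining=[+ ( num ) ) ) + num $]
Step 16: reduce E->T. Stack=[( ( E] ptr=7 lookahead=+ remaining=[+ ( num ) ) ) + num $]
Step 17: shift +. Stack=[( ( E +] ptr=8 lookahead=( remaining=[( num ) ) ) + num $]
Step 18: shift (. Stack=[( ( E + (] ptr=9 lookahead=num remaining=[num ) ) ) + num $]
Step 19: shift num. Stack=[( ( E + ( num] ptr=10 lookahead=) remaining=[) ) ) + num $]
Step 20: reduce F->num. Stack=[( ( E + ( F] ptr=10 lookahead=) remaining=[) ) ) + num $]
Step 21: reduce T->F. Stack=[( ( E + ( T] ptr=10 lookahead=) remaining=[) ) ) + num $]
Step 22: reduce E->T. Stack=[( ( E + ( E] ptr=10 lookahead=) remaining=[) ) ) + num $]
Step 23: shift ). Stack=[( ( E + ( E )] ptr=11 lookahead=) remaining=[) ) + num $]
Step 24: reduce F->( E ). Stack=[( ( E + F] ptr=11 lookahead=) remaining=[) ) + num $]
Step 25: reduce T->F. Stack=[( ( E + T] ptr=11 lookahead=) remaining=[) ) + num $]
Step 26: reduce E->E + T. Stack=[( ( E] ptr=11 lookahead=) remaining=[) ) + num $]
Step 27: shift ). Stack=[( ( E )] ptr=12 lookahead=) remaining=[) + num $]
Step 28: reduce F->( E ). Stack=[( F] ptr=12 lookahead=) remaining=[) + num $]
Step 29: reduce T->F. Stack=[( T] ptr=12 lookahead=) remaining=[) + num $]
Step 30: reduce E->T. Stack=[( E] ptr=12 lookahead=) remaining=[) + num $]
Step 31: shift ). Stack=[( E )] ptr=13 lookahead=+ remaining=[+ num $]
Step 32: reduce F->( E ). Stack=[F] ptr=13 lookahead=+ remaining=[+ num $]
Step 33: reduce T->F. Stack=[T] ptr=13 lookahead=+ remaining=[+ num $]
Step 34: reduce E->T. Stack=[E] ptr=13 lookahead=+ remaining=[+ num $]
Step 35: shift +. Stack=[E +] ptr=14 lookahead=num remaining=[num $]
Step 36: shift num. Stack=[E + num] ptr=15 lookahead=$ remaining=[$]
Step 37: reduce F->num. Stack=[E + F] ptr=15 lookahead=$ remaining=[$]
Step 38: reduce T->F. Stack=[E + T] ptr=15 lookahead=$ remaining=[$]
Step 39: reduce E->E + T. Stack=[E] ptr=15 lookahead=$ remaining=[$]
Step 40: accept. Stack=[E] ptr=15 lookahead=$ remaining=[$]

Answer: never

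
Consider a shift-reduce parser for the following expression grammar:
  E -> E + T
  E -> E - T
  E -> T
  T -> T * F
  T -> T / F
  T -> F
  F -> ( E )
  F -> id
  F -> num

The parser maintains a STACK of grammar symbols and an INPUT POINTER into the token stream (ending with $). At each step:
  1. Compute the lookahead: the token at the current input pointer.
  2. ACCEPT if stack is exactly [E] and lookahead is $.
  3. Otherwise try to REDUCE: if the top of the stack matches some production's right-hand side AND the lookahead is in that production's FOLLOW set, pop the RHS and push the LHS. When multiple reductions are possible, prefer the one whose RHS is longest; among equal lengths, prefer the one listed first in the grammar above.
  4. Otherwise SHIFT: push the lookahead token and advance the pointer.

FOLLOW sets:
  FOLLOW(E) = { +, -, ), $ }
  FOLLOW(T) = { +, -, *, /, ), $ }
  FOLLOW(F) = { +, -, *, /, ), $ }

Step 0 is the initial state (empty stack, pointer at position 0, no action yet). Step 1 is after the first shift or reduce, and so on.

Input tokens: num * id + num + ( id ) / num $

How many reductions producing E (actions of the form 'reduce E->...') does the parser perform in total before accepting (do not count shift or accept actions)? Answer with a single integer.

Step 1: shift num. Stack=[num] ptr=1 lookahead=* remaining=[* id + num + ( id ) / num $]
Step 2: reduce F->num. Stack=[F] ptr=1 lookahead=* remaining=[* id + num + ( id ) / num $]
Step 3: reduce T->F. Stack=[T] ptr=1 lookahead=* remaining=[* id + num + ( id ) / num $]
Step 4: shift *. Stack=[T *] ptr=2 lookahead=id remaining=[id + num + ( id ) / num $]
Step 5: shift id. Stack=[T * id] ptr=3 lookahead=+ remaining=[+ num + ( id ) / num $]
Step 6: reduce F->id. Stack=[T * F] ptr=3 lookahead=+ remaining=[+ num + ( id ) / num $]
Step 7: reduce T->T * F. Stack=[T] ptr=3 lookahead=+ remaining=[+ num + ( id ) / num $]
Step 8: reduce E->T. Stack=[E] ptr=3 lookahead=+ remaining=[+ num + ( id ) / num $]
Step 9: shift +. Stack=[E +] ptr=4 lookahead=num remaining=[num + ( id ) / num $]
Step 10: shift num. Stack=[E + num] ptr=5 lookahead=+ remaining=[+ ( id ) / num $]
Step 11: reduce F->num. Stack=[E + F] ptr=5 lookahead=+ remaining=[+ ( id ) / num $]
Step 12: reduce T->F. Stack=[E + T] ptr=5 lookahead=+ remaining=[+ ( id ) / num $]
Step 13: reduce E->E + T. Stack=[E] ptr=5 lookahead=+ remaining=[+ ( id ) / num $]
Step 14: shift +. Stack=[E +] ptr=6 lookahead=( remaining=[( id ) / num $]
Step 15: shift (. Stack=[E + (] ptr=7 lookahead=id remaining=[id ) / num $]
Step 16: shift id. Stack=[E + ( id] ptr=8 lookahead=) remaining=[) / num $]
Step 17: reduce F->id. Stack=[E + ( F] ptr=8 lookahead=) remaining=[) / num $]
Step 18: reduce T->F. Stack=[E + ( T] ptr=8 lookahead=) remaining=[) / num $]
Step 19: reduce E->T. Stack=[E + ( E] ptr=8 lookahead=) remaining=[) / num $]
Step 20: shift ). Stack=[E + ( E )] ptr=9 lookahead=/ remaining=[/ num $]
Step 21: reduce F->( E ). Stack=[E + F] ptr=9 lookahead=/ remaining=[/ num $]
Step 22: reduce T->F. Stack=[E + T] ptr=9 lookahead=/ remaining=[/ num $]
Step 23: shift /. Stack=[E + T /] ptr=10 lookahead=num remaining=[num $]
Step 24: shift num. Stack=[E + T / num] ptr=11 lookahead=$ remaining=[$]
Step 25: reduce F->num. Stack=[E + T / F] ptr=11 lookahead=$ remaining=[$]
Step 26: reduce T->T / F. Stack=[E + T] ptr=11 lookahead=$ remaining=[$]
Step 27: reduce E->E + T. Stack=[E] ptr=11 lookahead=$ remaining=[$]
Step 28: accept. Stack=[E] ptr=11 lookahead=$ remaining=[$]

Answer: 4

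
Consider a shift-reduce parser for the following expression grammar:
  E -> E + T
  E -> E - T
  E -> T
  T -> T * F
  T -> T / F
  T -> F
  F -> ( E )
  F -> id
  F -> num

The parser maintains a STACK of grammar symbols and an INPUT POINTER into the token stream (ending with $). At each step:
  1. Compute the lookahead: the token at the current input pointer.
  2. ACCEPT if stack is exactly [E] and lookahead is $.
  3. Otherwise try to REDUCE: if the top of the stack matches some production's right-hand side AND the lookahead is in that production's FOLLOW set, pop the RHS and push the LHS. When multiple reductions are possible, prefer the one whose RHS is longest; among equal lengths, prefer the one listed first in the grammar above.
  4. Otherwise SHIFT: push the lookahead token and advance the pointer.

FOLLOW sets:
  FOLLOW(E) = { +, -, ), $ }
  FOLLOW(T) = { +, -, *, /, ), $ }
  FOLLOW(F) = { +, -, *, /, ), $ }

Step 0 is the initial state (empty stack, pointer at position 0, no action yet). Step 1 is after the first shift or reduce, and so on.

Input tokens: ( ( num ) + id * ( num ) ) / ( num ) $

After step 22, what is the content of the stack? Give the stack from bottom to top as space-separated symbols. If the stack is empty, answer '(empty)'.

Step 1: shift (. Stack=[(] ptr=1 lookahead=( remaining=[( num ) + id * ( num ) ) / ( num ) $]
Step 2: shift (. Stack=[( (] ptr=2 lookahead=num remaining=[num ) + id * ( num ) ) / ( num ) $]
Step 3: shift num. Stack=[( ( num] ptr=3 lookahead=) remaining=[) + id * ( num ) ) / ( num ) $]
Step 4: reduce F->num. Stack=[( ( F] ptr=3 lookahead=) remaining=[) + id * ( num ) ) / ( num ) $]
Step 5: reduce T->F. Stack=[( ( T] ptr=3 lookahead=) remaining=[) + id * ( num ) ) / ( num ) $]
Step 6: reduce E->T. Stack=[( ( E] ptr=3 lookahead=) remaining=[) + id * ( num ) ) / ( num ) $]
Step 7: shift ). Stack=[( ( E )] ptr=4 lookahead=+ remaining=[+ id * ( num ) ) / ( num ) $]
Step 8: reduce F->( E ). Stack=[( F] ptr=4 lookahead=+ remaining=[+ id * ( num ) ) / ( num ) $]
Step 9: reduce T->F. Stack=[( T] ptr=4 lookahead=+ remaining=[+ id * ( num ) ) / ( num ) $]
Step 10: reduce E->T. Stack=[( E] ptr=4 lookahead=+ remaining=[+ id * ( num ) ) / ( num ) $]
Step 11: shift +. Stack=[( E +] ptr=5 lookahead=id remaining=[id * ( num ) ) / ( num ) $]
Step 12: shift id. Stack=[( E + id] ptr=6 lookahead=* remaining=[* ( num ) ) / ( num ) $]
Step 13: reduce F->id. Stack=[( E + F] ptr=6 lookahead=* remaining=[* ( num ) ) / ( num ) $]
Step 14: reduce T->F. Stack=[( E + T] ptr=6 lookahead=* remaining=[* ( num ) ) / ( num ) $]
Step 15: shift *. Stack=[( E + T *] ptr=7 lookahead=( remaining=[( num ) ) / ( num ) $]
Step 16: shift (. Stack=[( E + T * (] ptr=8 lookahead=num remaining=[num ) ) / ( num ) $]
Step 17: shift num. Stack=[( E + T * ( num] ptr=9 lookahead=) remaining=[) ) / ( num ) $]
Step 18: reduce F->num. Stack=[( E + T * ( F] ptr=9 lookahead=) remaining=[) ) / ( num ) $]
Step 19: reduce T->F. Stack=[( E + T * ( T] ptr=9 lookahead=) remaining=[) ) / ( num ) $]
Step 20: reduce E->T. Stack=[( E + T * ( E] ptr=9 lookahead=) remaining=[) ) / ( num ) $]
Step 21: shift ). Stack=[( E + T * ( E )] ptr=10 lookahead=) remaining=[) / ( num ) $]
Step 22: reduce F->( E ). Stack=[( E + T * F] ptr=10 lookahead=) remaining=[) / ( num ) $]

Answer: ( E + T * F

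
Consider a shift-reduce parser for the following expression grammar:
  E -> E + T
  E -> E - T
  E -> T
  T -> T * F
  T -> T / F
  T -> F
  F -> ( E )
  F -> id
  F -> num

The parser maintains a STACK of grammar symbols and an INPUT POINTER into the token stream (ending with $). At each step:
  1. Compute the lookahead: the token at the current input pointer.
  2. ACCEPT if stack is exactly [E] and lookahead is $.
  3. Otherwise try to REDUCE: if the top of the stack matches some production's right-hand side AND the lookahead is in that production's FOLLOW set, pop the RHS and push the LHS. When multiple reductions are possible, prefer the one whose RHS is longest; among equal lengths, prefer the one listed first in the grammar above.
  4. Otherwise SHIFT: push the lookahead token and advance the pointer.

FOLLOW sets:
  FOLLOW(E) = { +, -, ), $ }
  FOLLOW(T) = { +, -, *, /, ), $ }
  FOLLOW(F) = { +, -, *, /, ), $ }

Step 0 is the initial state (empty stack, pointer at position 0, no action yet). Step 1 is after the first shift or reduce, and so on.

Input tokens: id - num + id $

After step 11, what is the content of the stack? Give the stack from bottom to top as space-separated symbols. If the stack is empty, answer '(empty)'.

Step 1: shift id. Stack=[id] ptr=1 lookahead=- remaining=[- num + id $]
Step 2: reduce F->id. Stack=[F] ptr=1 lookahead=- remaining=[- num + id $]
Step 3: reduce T->F. Stack=[T] ptr=1 lookahead=- remaining=[- num + id $]
Step 4: reduce E->T. Stack=[E] ptr=1 lookahead=- remaining=[- num + id $]
Step 5: shift -. Stack=[E -] ptr=2 lookahead=num remaining=[num + id $]
Step 6: shift num. Stack=[E - num] ptr=3 lookahead=+ remaining=[+ id $]
Step 7: reduce F->num. Stack=[E - F] ptr=3 lookahead=+ remaining=[+ id $]
Step 8: reduce T->F. Stack=[E - T] ptr=3 lookahead=+ remaining=[+ id $]
Step 9: reduce E->E - T. Stack=[E] ptr=3 lookahead=+ remaining=[+ id $]
Step 10: shift +. Stack=[E +] ptr=4 lookahead=id remaining=[id $]
Step 11: shift id. Stack=[E + id] ptr=5 lookahead=$ remaining=[$]

Answer: E + id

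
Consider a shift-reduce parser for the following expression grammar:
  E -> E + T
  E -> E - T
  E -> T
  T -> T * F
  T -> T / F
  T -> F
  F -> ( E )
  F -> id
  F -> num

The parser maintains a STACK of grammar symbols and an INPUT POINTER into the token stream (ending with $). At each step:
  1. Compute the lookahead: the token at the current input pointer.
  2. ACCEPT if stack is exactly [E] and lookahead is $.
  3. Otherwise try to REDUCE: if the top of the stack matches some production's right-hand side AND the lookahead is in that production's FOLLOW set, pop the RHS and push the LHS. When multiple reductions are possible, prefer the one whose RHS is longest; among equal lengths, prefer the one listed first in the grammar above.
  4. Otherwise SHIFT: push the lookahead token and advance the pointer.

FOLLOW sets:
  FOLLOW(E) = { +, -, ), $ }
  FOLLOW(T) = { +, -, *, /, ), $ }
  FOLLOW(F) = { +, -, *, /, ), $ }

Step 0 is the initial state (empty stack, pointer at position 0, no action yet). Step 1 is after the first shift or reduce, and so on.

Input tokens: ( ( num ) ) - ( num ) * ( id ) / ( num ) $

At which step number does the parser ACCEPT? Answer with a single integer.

Step 1: shift (. Stack=[(] ptr=1 lookahead=( remaining=[( num ) ) - ( num ) * ( id ) / ( num ) $]
Step 2: shift (. Stack=[( (] ptr=2 lookahead=num remaining=[num ) ) - ( num ) * ( id ) / ( num ) $]
Step 3: shift num. Stack=[( ( num] ptr=3 lookahead=) remaining=[) ) - ( num ) * ( id ) / ( num ) $]
Step 4: reduce F->num. Stack=[( ( F] ptr=3 lookahead=) remaining=[) ) - ( num ) * ( id ) / ( num ) $]
Step 5: reduce T->F. Stack=[( ( T] ptr=3 lookahead=) remaining=[) ) - ( num ) * ( id ) / ( num ) $]
Step 6: reduce E->T. Stack=[( ( E] ptr=3 lookahead=) remaining=[) ) - ( num ) * ( id ) / ( num ) $]
Step 7: shift ). Stack=[( ( E )] ptr=4 lookahead=) remaining=[) - ( num ) * ( id ) / ( num ) $]
Step 8: reduce F->( E ). Stack=[( F] ptr=4 lookahead=) remaining=[) - ( num ) * ( id ) / ( num ) $]
Step 9: reduce T->F. Stack=[( T] ptr=4 lookahead=) remaining=[) - ( num ) * ( id ) / ( num ) $]
Step 10: reduce E->T. Stack=[( E] ptr=4 lookahead=) remaining=[) - ( num ) * ( id ) / ( num ) $]
Step 11: shift ). Stack=[( E )] ptr=5 lookahead=- remaining=[- ( num ) * ( id ) / ( num ) $]
Step 12: reduce F->( E ). Stack=[F] ptr=5 lookahead=- remaining=[- ( num ) * ( id ) / ( num ) $]
Step 13: reduce T->F. Stack=[T] ptr=5 lookahead=- remaining=[- ( num ) * ( id ) / ( num ) $]
Step 14: reduce E->T. Stack=[E] ptr=5 lookahead=- remaining=[- ( num ) * ( id ) / ( num ) $]
Step 15: shift -. Stack=[E -] ptr=6 lookahead=( remaining=[( num ) * ( id ) / ( num ) $]
Step 16: shift (. Stack=[E - (] ptr=7 lookahead=num remaining=[num ) * ( id ) / ( num ) $]
Step 17: shift num. Stack=[E - ( num] ptr=8 lookahead=) remaining=[) * ( id ) / ( num ) $]
Step 18: reduce F->num. Stack=[E - ( F] ptr=8 lookahead=) remaining=[) * ( id ) / ( num ) $]
Step 19: reduce T->F. Stack=[E - ( T] ptr=8 lookahead=) remaining=[) * ( id ) / ( num ) $]
Step 20: reduce E->T. Stack=[E - ( E] ptr=8 lookahead=) remaining=[) * ( id ) / ( num ) $]
Step 21: shift ). Stack=[E - ( E )] ptr=9 lookahead=* remaining=[* ( id ) / ( num ) $]
Step 22: reduce F->( E ). Stack=[E - F] ptr=9 lookahead=* remaining=[* ( id ) / ( num ) $]
Step 23: reduce T->F. Stack=[E - T] ptr=9 lookahead=* remaining=[* ( id ) / ( num ) $]
Step 24: shift *. Stack=[E - T *] ptr=10 lookahead=( remaining=[( id ) / ( num ) $]
Step 25: shift (. Stack=[E - T * (] ptr=11 lookahead=id remaining=[id ) / ( num ) $]
Step 26: shift id. Stack=[E - T * ( id] ptr=12 lookahead=) remaining=[) / ( num ) $]
Step 27: reduce F->id. Stack=[E - T * ( F] ptr=12 lookahead=) remaining=[) / ( num ) $]
Step 28: reduce T->F. Stack=[E - T * ( T] ptr=12 lookahead=) remaining=[) / ( num ) $]
Step 29: reduce E->T. Stack=[E - T * ( E] ptr=12 lookahead=) remaining=[) / ( num ) $]
Step 30: shift ). Stack=[E - T * ( E )] ptr=13 lookahead=/ remaining=[/ ( num ) $]
Step 31: reduce F->( E ). Stack=[E - T * F] ptr=13 lookahead=/ remaining=[/ ( num ) $]
Step 32: reduce T->T * F. Stack=[E - T] ptr=13 lookahead=/ remaining=[/ ( num ) $]
Step 33: shift /. Stack=[E - T /] ptr=14 lookahead=( remaining=[( num ) $]
Step 34: shift (. Stack=[E - T / (] ptr=15 lookahead=num remaining=[num ) $]
Step 35: shift num. Stack=[E - T / ( num] ptr=16 lookahead=) remaining=[) $]
Step 36: reduce F->num. Stack=[E - T / ( F] ptr=16 lookahead=) remaining=[) $]
Step 37: reduce T->F. Stack=[E - T / ( T] ptr=16 lookahead=) remaining=[) $]
Step 38: reduce E->T. Stack=[E - T / ( E] ptr=16 lookahead=) remaining=[) $]
Step 39: shift ). Stack=[E - T / ( E )] ptr=17 lookahead=$ remaining=[$]
Step 40: reduce F->( E ). Stack=[E - T / F] ptr=17 lookahead=$ remaining=[$]
Step 41: reduce T->T / F. Stack=[E - T] ptr=17 lookahead=$ remaining=[$]
Step 42: reduce E->E - T. Stack=[E] ptr=17 lookahead=$ remaining=[$]
Step 43: accept. Stack=[E] ptr=17 lookahead=$ remaining=[$]

Answer: 43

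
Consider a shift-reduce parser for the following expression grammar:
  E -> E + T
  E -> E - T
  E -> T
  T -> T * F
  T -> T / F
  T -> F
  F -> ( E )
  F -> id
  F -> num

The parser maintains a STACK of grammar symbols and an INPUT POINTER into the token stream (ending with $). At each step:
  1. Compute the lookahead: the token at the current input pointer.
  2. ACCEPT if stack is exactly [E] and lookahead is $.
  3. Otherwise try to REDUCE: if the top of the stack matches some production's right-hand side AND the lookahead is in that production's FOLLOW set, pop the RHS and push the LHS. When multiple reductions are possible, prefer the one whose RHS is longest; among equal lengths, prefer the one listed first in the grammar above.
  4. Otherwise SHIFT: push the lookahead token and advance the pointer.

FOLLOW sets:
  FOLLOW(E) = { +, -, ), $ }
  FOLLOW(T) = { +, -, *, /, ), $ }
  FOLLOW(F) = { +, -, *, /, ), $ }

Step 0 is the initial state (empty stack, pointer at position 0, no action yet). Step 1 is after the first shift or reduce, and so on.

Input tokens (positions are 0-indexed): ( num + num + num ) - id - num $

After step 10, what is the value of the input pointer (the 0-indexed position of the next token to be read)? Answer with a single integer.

Answer: 4

Derivation:
Step 1: shift (. Stack=[(] ptr=1 lookahead=num remaining=[num + num + num ) - id - num $]
Step 2: shift num. Stack=[( num] ptr=2 lookahead=+ remaining=[+ num + num ) - id - num $]
Step 3: reduce F->num. Stack=[( F] ptr=2 lookahead=+ remaining=[+ num + num ) - id - num $]
Step 4: reduce T->F. Stack=[( T] ptr=2 lookahead=+ remaining=[+ num + num ) - id - num $]
Step 5: reduce E->T. Stack=[( E] ptr=2 lookahead=+ remaining=[+ num + num ) - id - num $]
Step 6: shift +. Stack=[( E +] ptr=3 lookahead=num remaining=[num + num ) - id - num $]
Step 7: shift num. Stack=[( E + num] ptr=4 lookahead=+ remaining=[+ num ) - id - num $]
Step 8: reduce F->num. Stack=[( E + F] ptr=4 lookahead=+ remaining=[+ num ) - id - num $]
Step 9: reduce T->F. Stack=[( E + T] ptr=4 lookahead=+ remaining=[+ num ) - id - num $]
Step 10: reduce E->E + T. Stack=[( E] ptr=4 lookahead=+ remaining=[+ num ) - id - num $]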